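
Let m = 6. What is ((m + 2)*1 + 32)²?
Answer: 1600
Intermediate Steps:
((m + 2)*1 + 32)² = ((6 + 2)*1 + 32)² = (8*1 + 32)² = (8 + 32)² = 40² = 1600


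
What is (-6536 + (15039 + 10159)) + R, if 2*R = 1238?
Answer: 19281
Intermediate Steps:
R = 619 (R = (½)*1238 = 619)
(-6536 + (15039 + 10159)) + R = (-6536 + (15039 + 10159)) + 619 = (-6536 + 25198) + 619 = 18662 + 619 = 19281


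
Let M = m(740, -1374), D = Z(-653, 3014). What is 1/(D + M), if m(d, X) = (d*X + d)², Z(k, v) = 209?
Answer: 1/1032296640609 ≈ 9.6871e-13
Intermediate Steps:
D = 209
m(d, X) = (d + X*d)² (m(d, X) = (X*d + d)² = (d + X*d)²)
M = 1032296640400 (M = 740²*(1 - 1374)² = 547600*(-1373)² = 547600*1885129 = 1032296640400)
1/(D + M) = 1/(209 + 1032296640400) = 1/1032296640609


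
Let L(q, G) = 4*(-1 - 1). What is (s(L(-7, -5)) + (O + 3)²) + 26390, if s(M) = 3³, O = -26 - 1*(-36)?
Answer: 26586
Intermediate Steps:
O = 10 (O = -26 + 36 = 10)
L(q, G) = -8 (L(q, G) = 4*(-2) = -8)
s(M) = 27
(s(L(-7, -5)) + (O + 3)²) + 26390 = (27 + (10 + 3)²) + 26390 = (27 + 13²) + 26390 = (27 + 169) + 26390 = 196 + 26390 = 26586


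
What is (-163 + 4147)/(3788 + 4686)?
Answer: 1992/4237 ≈ 0.47014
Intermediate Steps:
(-163 + 4147)/(3788 + 4686) = 3984/8474 = 3984*(1/8474) = 1992/4237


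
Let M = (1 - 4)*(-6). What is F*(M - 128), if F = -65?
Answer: 7150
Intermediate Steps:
M = 18 (M = -3*(-6) = 18)
F*(M - 128) = -65*(18 - 128) = -65*(-110) = 7150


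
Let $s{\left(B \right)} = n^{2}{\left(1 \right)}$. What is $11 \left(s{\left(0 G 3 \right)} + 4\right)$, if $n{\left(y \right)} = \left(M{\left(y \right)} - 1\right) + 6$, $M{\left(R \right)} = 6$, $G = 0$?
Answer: $1375$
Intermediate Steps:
$n{\left(y \right)} = 11$ ($n{\left(y \right)} = \left(6 - 1\right) + 6 = 5 + 6 = 11$)
$s{\left(B \right)} = 121$ ($s{\left(B \right)} = 11^{2} = 121$)
$11 \left(s{\left(0 G 3 \right)} + 4\right) = 11 \left(121 + 4\right) = 11 \cdot 125 = 1375$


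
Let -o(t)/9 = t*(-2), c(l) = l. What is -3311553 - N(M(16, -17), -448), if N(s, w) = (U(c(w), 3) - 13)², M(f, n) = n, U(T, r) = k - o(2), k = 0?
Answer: -3313954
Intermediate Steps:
o(t) = 18*t (o(t) = -9*t*(-2) = -(-18)*t = 18*t)
U(T, r) = -36 (U(T, r) = 0 - 18*2 = 0 - 1*36 = 0 - 36 = -36)
N(s, w) = 2401 (N(s, w) = (-36 - 13)² = (-49)² = 2401)
-3311553 - N(M(16, -17), -448) = -3311553 - 1*2401 = -3311553 - 2401 = -3313954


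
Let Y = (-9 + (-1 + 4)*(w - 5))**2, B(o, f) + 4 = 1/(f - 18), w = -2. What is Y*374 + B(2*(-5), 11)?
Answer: 2356171/7 ≈ 3.3660e+5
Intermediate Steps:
B(o, f) = -4 + 1/(-18 + f) (B(o, f) = -4 + 1/(f - 18) = -4 + 1/(-18 + f))
Y = 900 (Y = (-9 + (-1 + 4)*(-2 - 5))**2 = (-9 + 3*(-7))**2 = (-9 - 21)**2 = (-30)**2 = 900)
Y*374 + B(2*(-5), 11) = 900*374 + (73 - 4*11)/(-18 + 11) = 336600 + (73 - 44)/(-7) = 336600 - 1/7*29 = 336600 - 29/7 = 2356171/7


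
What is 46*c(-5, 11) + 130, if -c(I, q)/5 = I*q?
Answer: 12780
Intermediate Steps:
c(I, q) = -5*I*q
46*c(-5, 11) + 130 = 46*(-5*(-5)*11) + 130 = 46*275 + 130 = 12650 + 130 = 12780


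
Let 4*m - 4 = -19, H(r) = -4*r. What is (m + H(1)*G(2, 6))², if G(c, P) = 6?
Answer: 12321/16 ≈ 770.06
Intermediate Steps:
m = -15/4 (m = 1 + (¼)*(-19) = 1 - 19/4 = -15/4 ≈ -3.7500)
(m + H(1)*G(2, 6))² = (-15/4 - 4*1*6)² = (-15/4 - 4*6)² = (-15/4 - 24)² = (-111/4)² = 12321/16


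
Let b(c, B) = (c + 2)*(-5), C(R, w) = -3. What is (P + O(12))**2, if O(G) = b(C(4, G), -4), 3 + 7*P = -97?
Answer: 4225/49 ≈ 86.224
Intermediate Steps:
P = -100/7 (P = -3/7 + (1/7)*(-97) = -3/7 - 97/7 = -100/7 ≈ -14.286)
b(c, B) = -10 - 5*c (b(c, B) = (2 + c)*(-5) = -10 - 5*c)
O(G) = 5 (O(G) = -10 - 5*(-3) = -10 + 15 = 5)
(P + O(12))**2 = (-100/7 + 5)**2 = (-65/7)**2 = 4225/49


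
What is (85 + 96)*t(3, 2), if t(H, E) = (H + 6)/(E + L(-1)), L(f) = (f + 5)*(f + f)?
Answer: -543/2 ≈ -271.50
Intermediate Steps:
L(f) = 2*f*(5 + f) (L(f) = (5 + f)*(2*f) = 2*f*(5 + f))
t(H, E) = (6 + H)/(-8 + E) (t(H, E) = (H + 6)/(E + 2*(-1)*(5 - 1)) = (6 + H)/(E + 2*(-1)*4) = (6 + H)/(E - 8) = (6 + H)/(-8 + E))
(85 + 96)*t(3, 2) = (85 + 96)*((6 + 3)/(-8 + 2)) = 181*(9/(-6)) = 181*(-⅙*9) = 181*(-3/2) = -543/2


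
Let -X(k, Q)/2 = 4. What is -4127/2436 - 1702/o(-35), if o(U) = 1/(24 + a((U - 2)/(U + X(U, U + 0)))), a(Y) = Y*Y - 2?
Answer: -174337520207/4504164 ≈ -38706.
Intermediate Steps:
X(k, Q) = -8 (X(k, Q) = -2*4 = -8)
a(Y) = -2 + Y**2 (a(Y) = Y**2 - 2 = -2 + Y**2)
o(U) = 1/(22 + (-2 + U)**2/(-8 + U)**2) (o(U) = 1/(24 + (-2 + ((U - 2)/(U - 8))**2)) = 1/(24 + (-2 + ((-2 + U)/(-8 + U))**2)) = 1/(24 + (-2 + (-2 + U)**2/(-8 + U)**2)) = 1/(22 + (-2 + U)**2/(-8 + U)**2))
-4127/2436 - 1702/o(-35) = -4127/2436 - 1702*((-2 - 35)**2 + 22*(-8 - 35)**2)/(-8 - 35)**2 = -4127*1/2436 - 1702/((-43)**2/((-37)**2 + 22*(-43)**2)) = -4127/2436 - 1702/(1849/(1369 + 22*1849)) = -4127/2436 - 1702/(1849/(1369 + 40678)) = -4127/2436 - 1702/(1849/42047) = -4127/2436 - 1702/(1849*(1/42047)) = -4127/2436 - 1702/1849/42047 = -4127/2436 - 1702*42047/1849 = -4127/2436 - 71563994/1849 = -174337520207/4504164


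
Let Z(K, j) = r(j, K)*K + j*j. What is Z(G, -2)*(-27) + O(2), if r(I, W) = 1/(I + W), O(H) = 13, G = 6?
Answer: -271/2 ≈ -135.50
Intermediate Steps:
Z(K, j) = j² + K/(K + j) (Z(K, j) = K/(j + K) + j*j = K/(K + j) + j² = j² + K/(K + j))
Z(G, -2)*(-27) + O(2) = ((6 + (-2)²*(6 - 2))/(6 - 2))*(-27) + 13 = ((6 + 4*4)/4)*(-27) + 13 = ((6 + 16)/4)*(-27) + 13 = ((¼)*22)*(-27) + 13 = (11/2)*(-27) + 13 = -297/2 + 13 = -271/2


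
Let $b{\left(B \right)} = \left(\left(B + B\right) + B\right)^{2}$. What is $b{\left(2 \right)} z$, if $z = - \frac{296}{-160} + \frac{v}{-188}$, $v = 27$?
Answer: $\frac{14436}{235} \approx 61.43$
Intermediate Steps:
$b{\left(B \right)} = 9 B^{2}$ ($b{\left(B \right)} = \left(2 B + B\right)^{2} = \left(3 B\right)^{2} = 9 B^{2}$)
$z = \frac{401}{235}$ ($z = - \frac{296}{-160} + \frac{27}{-188} = \left(-296\right) \left(- \frac{1}{160}\right) + 27 \left(- \frac{1}{188}\right) = \frac{37}{20} - \frac{27}{188} = \frac{401}{235} \approx 1.7064$)
$b{\left(2 \right)} z = 9 \cdot 2^{2} \cdot \frac{401}{235} = 9 \cdot 4 \cdot \frac{401}{235} = 36 \cdot \frac{401}{235} = \frac{14436}{235}$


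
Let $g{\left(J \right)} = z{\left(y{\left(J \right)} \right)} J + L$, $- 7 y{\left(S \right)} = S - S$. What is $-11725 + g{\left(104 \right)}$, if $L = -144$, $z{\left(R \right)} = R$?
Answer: $-11869$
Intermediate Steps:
$y{\left(S \right)} = 0$ ($y{\left(S \right)} = - \frac{S - S}{7} = \left(- \frac{1}{7}\right) 0 = 0$)
$g{\left(J \right)} = -144$ ($g{\left(J \right)} = 0 J - 144 = 0 - 144 = -144$)
$-11725 + g{\left(104 \right)} = -11725 - 144 = -11869$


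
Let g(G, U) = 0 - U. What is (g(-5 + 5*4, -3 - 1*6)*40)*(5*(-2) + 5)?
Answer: -1800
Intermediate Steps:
g(G, U) = -U
(g(-5 + 5*4, -3 - 1*6)*40)*(5*(-2) + 5) = (-(-3 - 1*6)*40)*(5*(-2) + 5) = (-(-3 - 6)*40)*(-10 + 5) = (-1*(-9)*40)*(-5) = (9*40)*(-5) = 360*(-5) = -1800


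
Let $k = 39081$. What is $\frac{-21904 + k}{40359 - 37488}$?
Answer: $\frac{17177}{2871} \approx 5.9829$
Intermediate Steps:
$\frac{-21904 + k}{40359 - 37488} = \frac{-21904 + 39081}{40359 - 37488} = \frac{17177}{2871}$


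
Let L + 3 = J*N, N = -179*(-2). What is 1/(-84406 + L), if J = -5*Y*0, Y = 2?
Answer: -1/84409 ≈ -1.1847e-5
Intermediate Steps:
J = 0 (J = -5*2*0 = -10*0 = 0)
N = 358
L = -3 (L = -3 + 0*358 = -3 + 0 = -3)
1/(-84406 + L) = 1/(-84406 - 3) = 1/(-84409) = -1/84409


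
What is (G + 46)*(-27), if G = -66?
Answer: 540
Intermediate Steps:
(G + 46)*(-27) = (-66 + 46)*(-27) = -20*(-27) = 540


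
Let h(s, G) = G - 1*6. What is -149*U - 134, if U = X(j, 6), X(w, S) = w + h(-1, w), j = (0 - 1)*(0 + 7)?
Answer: 2846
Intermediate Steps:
h(s, G) = -6 + G (h(s, G) = G - 6 = -6 + G)
j = -7 (j = -1*7 = -7)
X(w, S) = -6 + 2*w (X(w, S) = w + (-6 + w) = -6 + 2*w)
U = -20 (U = -6 + 2*(-7) = -6 - 14 = -20)
-149*U - 134 = -149*(-20) - 134 = 2980 - 134 = 2846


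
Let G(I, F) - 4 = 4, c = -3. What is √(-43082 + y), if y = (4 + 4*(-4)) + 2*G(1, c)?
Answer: I*√43078 ≈ 207.55*I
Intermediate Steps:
G(I, F) = 8 (G(I, F) = 4 + 4 = 8)
y = 4 (y = (4 + 4*(-4)) + 2*8 = (4 - 16) + 16 = -12 + 16 = 4)
√(-43082 + y) = √(-43082 + 4) = √(-43078) = I*√43078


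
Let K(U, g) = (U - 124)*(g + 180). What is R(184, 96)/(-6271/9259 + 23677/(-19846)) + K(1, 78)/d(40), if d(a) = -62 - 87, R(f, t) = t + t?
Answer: 5649491018694/51208261741 ≈ 110.32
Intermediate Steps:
R(f, t) = 2*t
d(a) = -149
K(U, g) = (-124 + U)*(180 + g)
R(184, 96)/(-6271/9259 + 23677/(-19846)) + K(1, 78)/d(40) = (2*96)/(-6271/9259 + 23677/(-19846)) + (-22320 - 124*78 + 180*1 + 1*78)/(-149) = 192/(-6271*1/9259 + 23677*(-1/19846)) + (-22320 - 9672 + 180 + 78)*(-1/149) = 192/(-6271/9259 - 23677/19846) - 31734*(-1/149) = 192/(-343679609/183754114) + 31734/149 = 192*(-183754114/343679609) + 31734/149 = -35280789888/343679609 + 31734/149 = 5649491018694/51208261741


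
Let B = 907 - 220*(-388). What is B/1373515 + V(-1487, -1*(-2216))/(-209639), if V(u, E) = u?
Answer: 20127344418/287942311085 ≈ 0.069901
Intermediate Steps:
B = 86267 (B = 907 + 85360 = 86267)
B/1373515 + V(-1487, -1*(-2216))/(-209639) = 86267/1373515 - 1487/(-209639) = 86267*(1/1373515) - 1487*(-1/209639) = 86267/1373515 + 1487/209639 = 20127344418/287942311085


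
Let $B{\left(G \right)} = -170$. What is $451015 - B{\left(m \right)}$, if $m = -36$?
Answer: $451185$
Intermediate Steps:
$451015 - B{\left(m \right)} = 451015 - -170 = 451015 + 170 = 451185$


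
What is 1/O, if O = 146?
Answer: 1/146 ≈ 0.0068493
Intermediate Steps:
1/O = 1/146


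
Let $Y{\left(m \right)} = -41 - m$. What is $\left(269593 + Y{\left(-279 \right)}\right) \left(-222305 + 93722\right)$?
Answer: $-34695679473$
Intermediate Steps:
$\left(269593 + Y{\left(-279 \right)}\right) \left(-222305 + 93722\right) = \left(269593 - -238\right) \left(-222305 + 93722\right) = \left(269593 + \left(-41 + 279\right)\right) \left(-128583\right) = \left(269593 + 238\right) \left(-128583\right) = 269831 \left(-128583\right) = -34695679473$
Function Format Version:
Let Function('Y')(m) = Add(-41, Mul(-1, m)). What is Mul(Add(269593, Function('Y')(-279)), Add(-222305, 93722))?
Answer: -34695679473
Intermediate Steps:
Mul(Add(269593, Function('Y')(-279)), Add(-222305, 93722)) = Mul(Add(269593, Add(-41, Mul(-1, -279))), Add(-222305, 93722)) = Mul(Add(269593, Add(-41, 279)), -128583) = Mul(Add(269593, 238), -128583) = Mul(269831, -128583) = -34695679473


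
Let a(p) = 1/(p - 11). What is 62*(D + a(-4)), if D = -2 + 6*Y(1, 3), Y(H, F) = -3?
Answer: -18662/15 ≈ -1244.1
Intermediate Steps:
a(p) = 1/(-11 + p)
D = -20 (D = -2 + 6*(-3) = -2 - 18 = -20)
62*(D + a(-4)) = 62*(-20 + 1/(-11 - 4)) = 62*(-20 + 1/(-15)) = 62*(-20 - 1/15) = 62*(-301/15) = -18662/15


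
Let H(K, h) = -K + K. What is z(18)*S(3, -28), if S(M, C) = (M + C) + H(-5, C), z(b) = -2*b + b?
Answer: 450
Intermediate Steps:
H(K, h) = 0
z(b) = -b
S(M, C) = C + M (S(M, C) = (M + C) + 0 = (C + M) + 0 = C + M)
z(18)*S(3, -28) = (-1*18)*(-28 + 3) = -18*(-25) = 450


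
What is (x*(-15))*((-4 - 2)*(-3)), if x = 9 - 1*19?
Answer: 2700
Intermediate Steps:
x = -10 (x = 9 - 19 = -10)
(x*(-15))*((-4 - 2)*(-3)) = (-10*(-15))*((-4 - 2)*(-3)) = 150*(-6*(-3)) = 150*18 = 2700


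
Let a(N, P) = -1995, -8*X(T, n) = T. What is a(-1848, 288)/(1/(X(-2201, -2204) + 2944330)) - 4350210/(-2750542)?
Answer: -64632095339026605/11002168 ≈ -5.8745e+9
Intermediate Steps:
X(T, n) = -T/8
a(-1848, 288)/(1/(X(-2201, -2204) + 2944330)) - 4350210/(-2750542) = -1995/(1/(-⅛*(-2201) + 2944330)) - 4350210/(-2750542) = -1995/(1/(2201/8 + 2944330)) - 4350210*(-1/2750542) = -1995/(1/(23556841/8)) + 2175105/1375271 = -1995/8/23556841 + 2175105/1375271 = -1995*23556841/8 + 2175105/1375271 = -46995897795/8 + 2175105/1375271 = -64632095339026605/11002168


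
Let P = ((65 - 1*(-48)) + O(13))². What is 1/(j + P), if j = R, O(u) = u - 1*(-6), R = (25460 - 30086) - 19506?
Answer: -1/6708 ≈ -0.00014908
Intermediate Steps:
R = -24132 (R = -4626 - 19506 = -24132)
O(u) = 6 + u (O(u) = u + 6 = 6 + u)
j = -24132
P = 17424 (P = ((65 - 1*(-48)) + (6 + 13))² = ((65 + 48) + 19)² = (113 + 19)² = 132² = 17424)
1/(j + P) = 1/(-24132 + 17424) = 1/(-6708) = -1/6708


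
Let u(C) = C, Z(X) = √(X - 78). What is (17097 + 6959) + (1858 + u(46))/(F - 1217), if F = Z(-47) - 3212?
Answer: 235939028240/9808083 - 4760*I*√5/9808083 ≈ 24056.0 - 0.0010852*I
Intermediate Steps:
Z(X) = √(-78 + X)
F = -3212 + 5*I*√5 (F = √(-78 - 47) - 3212 = √(-125) - 3212 = 5*I*√5 - 3212 = -3212 + 5*I*√5 ≈ -3212.0 + 11.18*I)
(17097 + 6959) + (1858 + u(46))/(F - 1217) = (17097 + 6959) + (1858 + 46)/((-3212 + 5*I*√5) - 1217) = 24056 + 1904/(-4429 + 5*I*√5)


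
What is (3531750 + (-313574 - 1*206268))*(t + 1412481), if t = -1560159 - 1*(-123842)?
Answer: -71791839088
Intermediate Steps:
t = -1436317 (t = -1560159 + 123842 = -1436317)
(3531750 + (-313574 - 1*206268))*(t + 1412481) = (3531750 + (-313574 - 1*206268))*(-1436317 + 1412481) = (3531750 + (-313574 - 206268))*(-23836) = (3531750 - 519842)*(-23836) = 3011908*(-23836) = -71791839088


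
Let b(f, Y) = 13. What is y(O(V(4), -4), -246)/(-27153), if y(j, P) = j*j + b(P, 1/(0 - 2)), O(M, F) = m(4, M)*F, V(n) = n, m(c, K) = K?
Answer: -269/27153 ≈ -0.0099068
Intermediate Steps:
O(M, F) = F*M (O(M, F) = M*F = F*M)
y(j, P) = 13 + j² (y(j, P) = j*j + 13 = j² + 13 = 13 + j²)
y(O(V(4), -4), -246)/(-27153) = (13 + (-4*4)²)/(-27153) = (13 + (-16)²)*(-1/27153) = (13 + 256)*(-1/27153) = 269*(-1/27153) = -269/27153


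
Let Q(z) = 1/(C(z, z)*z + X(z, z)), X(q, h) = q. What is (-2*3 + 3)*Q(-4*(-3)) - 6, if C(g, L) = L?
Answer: -313/52 ≈ -6.0192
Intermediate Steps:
Q(z) = 1/(z + z**2) (Q(z) = 1/(z*z + z) = 1/(z**2 + z) = 1/(z + z**2))
(-2*3 + 3)*Q(-4*(-3)) - 6 = (-2*3 + 3)*(1/(((-4*(-3)))*(1 - 4*(-3)))) - 6 = (-6 + 3)*(1/(12*(1 + 12))) - 6 = -1/(4*13) - 6 = -3*1/156 - 6 = -1/52 - 6 = -313/52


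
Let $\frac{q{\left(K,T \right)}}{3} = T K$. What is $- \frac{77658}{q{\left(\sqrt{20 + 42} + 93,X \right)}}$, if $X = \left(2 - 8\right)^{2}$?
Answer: $- \frac{12943}{1662} + \frac{12943 \sqrt{62}}{154566} \approx -7.1283$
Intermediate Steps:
$X = 36$ ($X = \left(-6\right)^{2} = 36$)
$q{\left(K,T \right)} = 3 K T$ ($q{\left(K,T \right)} = 3 T K = 3 K T$)
$- \frac{77658}{q{\left(\sqrt{20 + 42} + 93,X \right)}} = - \frac{77658}{3 \left(\sqrt{20 + 42} + 93\right) 36} = - \frac{77658}{3 \left(\sqrt{62} + 93\right) 36} = - \frac{77658}{3 \left(93 + \sqrt{62}\right) 36} = - \frac{77658}{10044 + 108 \sqrt{62}}$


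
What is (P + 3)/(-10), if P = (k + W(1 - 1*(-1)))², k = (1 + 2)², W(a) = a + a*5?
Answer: -222/5 ≈ -44.400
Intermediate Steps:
W(a) = 6*a (W(a) = a + 5*a = 6*a)
k = 9 (k = 3² = 9)
P = 441 (P = (9 + 6*(1 - 1*(-1)))² = (9 + 6*(1 + 1))² = (9 + 6*2)² = (9 + 12)² = 21² = 441)
(P + 3)/(-10) = (441 + 3)/(-10) = 444*(-⅒) = -222/5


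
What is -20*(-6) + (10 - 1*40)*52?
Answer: -1440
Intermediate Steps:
-20*(-6) + (10 - 1*40)*52 = 120 + (10 - 40)*52 = 120 - 30*52 = 120 - 1560 = -1440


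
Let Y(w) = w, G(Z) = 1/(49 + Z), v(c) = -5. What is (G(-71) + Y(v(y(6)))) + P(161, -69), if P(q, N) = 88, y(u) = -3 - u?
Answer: 1825/22 ≈ 82.955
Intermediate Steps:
(G(-71) + Y(v(y(6)))) + P(161, -69) = (1/(49 - 71) - 5) + 88 = (1/(-22) - 5) + 88 = (-1/22 - 5) + 88 = -111/22 + 88 = 1825/22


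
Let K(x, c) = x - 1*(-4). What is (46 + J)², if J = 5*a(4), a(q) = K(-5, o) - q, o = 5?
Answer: 441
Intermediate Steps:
K(x, c) = 4 + x (K(x, c) = x + 4 = 4 + x)
a(q) = -1 - q (a(q) = (4 - 5) - q = -1 - q)
J = -25 (J = 5*(-1 - 1*4) = 5*(-1 - 4) = 5*(-5) = -25)
(46 + J)² = (46 - 25)² = 21² = 441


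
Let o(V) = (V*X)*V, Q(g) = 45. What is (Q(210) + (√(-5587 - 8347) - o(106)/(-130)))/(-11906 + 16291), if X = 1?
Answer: 8543/285025 + I*√13934/4385 ≈ 0.029973 + 0.02692*I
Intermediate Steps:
o(V) = V² (o(V) = (V*1)*V = V*V = V²)
(Q(210) + (√(-5587 - 8347) - o(106)/(-130)))/(-11906 + 16291) = (45 + (√(-5587 - 8347) - 106²/(-130)))/(-11906 + 16291) = (45 + (√(-13934) - 11236*(-1)/130))/4385 = (45 + (I*√13934 - 1*(-5618/65)))*(1/4385) = (45 + (I*√13934 + 5618/65))*(1/4385) = (45 + (5618/65 + I*√13934))*(1/4385) = (8543/65 + I*√13934)*(1/4385) = 8543/285025 + I*√13934/4385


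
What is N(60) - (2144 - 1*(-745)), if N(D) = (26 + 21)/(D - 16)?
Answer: -127069/44 ≈ -2887.9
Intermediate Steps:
N(D) = 47/(-16 + D)
N(60) - (2144 - 1*(-745)) = 47/(-16 + 60) - (2144 - 1*(-745)) = 47/44 - (2144 + 745) = 47*(1/44) - 1*2889 = 47/44 - 2889 = -127069/44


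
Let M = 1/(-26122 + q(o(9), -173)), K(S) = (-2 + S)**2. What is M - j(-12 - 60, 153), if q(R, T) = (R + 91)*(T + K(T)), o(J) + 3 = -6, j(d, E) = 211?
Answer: -521368761/2470942 ≈ -211.00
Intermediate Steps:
o(J) = -9 (o(J) = -3 - 6 = -9)
q(R, T) = (91 + R)*(T + (-2 + T)**2) (q(R, T) = (R + 91)*(T + (-2 + T)**2) = (91 + R)*(T + (-2 + T)**2))
M = 1/2470942 (M = 1/(-26122 + (91*(-173) + 91*(-2 - 173)**2 - 9*(-173) - 9*(-2 - 173)**2)) = 1/(-26122 + (-15743 + 91*(-175)**2 + 1557 - 9*(-175)**2)) = 1/(-26122 + (-15743 + 91*30625 + 1557 - 9*30625)) = 1/(-26122 + (-15743 + 2786875 + 1557 - 275625)) = 1/(-26122 + 2497064) = 1/2470942 ≈ 4.0470e-7)
M - j(-12 - 60, 153) = 1/2470942 - 1*211 = 1/2470942 - 211 = -521368761/2470942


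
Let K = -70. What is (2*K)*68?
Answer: -9520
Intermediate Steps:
(2*K)*68 = (2*(-70))*68 = -140*68 = -9520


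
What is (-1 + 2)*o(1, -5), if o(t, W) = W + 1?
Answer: -4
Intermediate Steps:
o(t, W) = 1 + W
(-1 + 2)*o(1, -5) = (-1 + 2)*(1 - 5) = 1*(-4) = -4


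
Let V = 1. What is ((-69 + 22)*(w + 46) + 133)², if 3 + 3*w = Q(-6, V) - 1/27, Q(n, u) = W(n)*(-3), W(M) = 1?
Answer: 24551129344/6561 ≈ 3.7420e+6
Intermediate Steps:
Q(n, u) = -3 (Q(n, u) = 1*(-3) = -3)
w = -163/81 (w = -1 + (-3 - 1/27)/3 = -1 + (⅓)*(-82/27) = -1 - 82/81 = -163/81 ≈ -2.0123)
((-69 + 22)*(w + 46) + 133)² = ((-69 + 22)*(-163/81 + 46) + 133)² = (-47*3563/81 + 133)² = (-167461/81 + 133)² = (-156688/81)² = 24551129344/6561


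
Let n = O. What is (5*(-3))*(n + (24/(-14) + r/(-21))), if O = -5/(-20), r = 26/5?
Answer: 719/28 ≈ 25.679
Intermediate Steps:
r = 26/5 (r = 26*(⅕) = 26/5 ≈ 5.2000)
O = ¼ (O = -5*(-1/20) = ¼ ≈ 0.25000)
n = ¼ ≈ 0.25000
(5*(-3))*(n + (24/(-14) + r/(-21))) = (5*(-3))*(¼ + (24/(-14) + (26/5)/(-21))) = -15*(¼ + (24*(-1/14) + (26/5)*(-1/21))) = -15*(¼ + (-12/7 - 26/105)) = -15*(¼ - 206/105) = -15*(-719/420) = 719/28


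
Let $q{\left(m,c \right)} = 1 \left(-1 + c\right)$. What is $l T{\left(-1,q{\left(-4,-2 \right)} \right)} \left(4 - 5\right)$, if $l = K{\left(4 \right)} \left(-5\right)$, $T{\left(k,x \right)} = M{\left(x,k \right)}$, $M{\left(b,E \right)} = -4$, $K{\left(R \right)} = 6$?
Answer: $-120$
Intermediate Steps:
$q{\left(m,c \right)} = -1 + c$
$T{\left(k,x \right)} = -4$
$l = -30$ ($l = 6 \left(-5\right) = -30$)
$l T{\left(-1,q{\left(-4,-2 \right)} \right)} \left(4 - 5\right) = \left(-30\right) \left(-4\right) \left(4 - 5\right) = 120 \left(-1\right) = -120$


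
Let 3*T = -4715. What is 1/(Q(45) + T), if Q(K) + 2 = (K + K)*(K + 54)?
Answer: 3/22009 ≈ 0.00013631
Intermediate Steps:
Q(K) = -2 + 2*K*(54 + K) (Q(K) = -2 + (K + K)*(K + 54) = -2 + (2*K)*(54 + K) = -2 + 2*K*(54 + K))
T = -4715/3 (T = (⅓)*(-4715) = -4715/3 ≈ -1571.7)
1/(Q(45) + T) = 1/((-2 + 2*45² + 108*45) - 4715/3) = 1/((-2 + 2*2025 + 4860) - 4715/3) = 1/((-2 + 4050 + 4860) - 4715/3) = 1/(8908 - 4715/3) = 1/(22009/3) = 3/22009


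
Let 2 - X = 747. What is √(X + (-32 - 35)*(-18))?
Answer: √461 ≈ 21.471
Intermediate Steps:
X = -745 (X = 2 - 1*747 = 2 - 747 = -745)
√(X + (-32 - 35)*(-18)) = √(-745 + (-32 - 35)*(-18)) = √(-745 - 67*(-18)) = √(-745 + 1206) = √461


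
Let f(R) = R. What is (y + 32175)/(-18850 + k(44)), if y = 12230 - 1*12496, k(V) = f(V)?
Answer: -31909/18806 ≈ -1.6967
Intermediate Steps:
k(V) = V
y = -266 (y = 12230 - 12496 = -266)
(y + 32175)/(-18850 + k(44)) = (-266 + 32175)/(-18850 + 44) = 31909/(-18806) = 31909*(-1/18806) = -31909/18806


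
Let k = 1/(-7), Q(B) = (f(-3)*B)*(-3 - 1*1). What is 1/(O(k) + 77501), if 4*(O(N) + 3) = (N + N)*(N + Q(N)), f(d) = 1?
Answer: 98/7594801 ≈ 1.2904e-5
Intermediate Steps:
Q(B) = -4*B (Q(B) = (1*B)*(-3 - 1*1) = B*(-3 - 1) = B*(-4) = -4*B)
k = -1/7 ≈ -0.14286
O(N) = -3 - 3*N**2/2 (O(N) = -3 + ((N + N)*(N - 4*N))/4 = -3 + ((2*N)*(-3*N))/4 = -3 + (-6*N**2)/4 = -3 - 3*N**2/2)
1/(O(k) + 77501) = 1/((-3 - 3*(-1/7)**2/2) + 77501) = 1/((-3 - 3/2*1/49) + 77501) = 1/((-3 - 3/98) + 77501) = 1/(-297/98 + 77501) = 1/(7594801/98) = 98/7594801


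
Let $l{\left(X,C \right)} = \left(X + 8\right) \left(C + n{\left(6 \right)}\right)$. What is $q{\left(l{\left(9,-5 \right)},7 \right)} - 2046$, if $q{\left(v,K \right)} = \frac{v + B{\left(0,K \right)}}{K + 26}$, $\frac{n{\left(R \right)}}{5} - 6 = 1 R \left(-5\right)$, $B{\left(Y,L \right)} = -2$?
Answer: $- \frac{23215}{11} \approx -2110.5$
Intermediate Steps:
$n{\left(R \right)} = 30 - 25 R$ ($n{\left(R \right)} = 30 + 5 \cdot 1 R \left(-5\right) = 30 + 5 R \left(-5\right) = 30 + 5 \left(- 5 R\right) = 30 - 25 R$)
$l{\left(X,C \right)} = \left(-120 + C\right) \left(8 + X\right)$ ($l{\left(X,C \right)} = \left(X + 8\right) \left(C + \left(30 - 150\right)\right) = \left(8 + X\right) \left(C + \left(30 - 150\right)\right) = \left(8 + X\right) \left(C - 120\right) = \left(8 + X\right) \left(-120 + C\right) = \left(-120 + C\right) \left(8 + X\right)$)
$q{\left(v,K \right)} = \frac{-2 + v}{26 + K}$ ($q{\left(v,K \right)} = \frac{v - 2}{K + 26} = \frac{-2 + v}{26 + K}$)
$q{\left(l{\left(9,-5 \right)},7 \right)} - 2046 = \frac{-2 - 2125}{26 + 7} - 2046 = \frac{-2 - 2125}{33} - 2046 = \frac{1}{33} \left(-2127\right) - 2046 = - \frac{709}{11} - 2046 = - \frac{23215}{11}$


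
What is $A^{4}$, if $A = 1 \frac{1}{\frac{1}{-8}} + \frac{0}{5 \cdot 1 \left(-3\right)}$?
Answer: $4096$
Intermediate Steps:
$A = -8$ ($A = 1 \frac{1}{- \frac{1}{8}} + \frac{0}{5 \left(-3\right)} = 1 \left(-8\right) + \frac{0}{-15} = -8 + 0 \left(- \frac{1}{15}\right) = -8 + 0 = -8$)
$A^{4} = \left(-8\right)^{4} = 4096$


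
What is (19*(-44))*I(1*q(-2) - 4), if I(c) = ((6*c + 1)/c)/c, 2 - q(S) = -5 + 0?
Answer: -15884/9 ≈ -1764.9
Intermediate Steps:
q(S) = 7 (q(S) = 2 - (-5 + 0) = 2 - 1*(-5) = 2 + 5 = 7)
I(c) = (1 + 6*c)/c² (I(c) = ((1 + 6*c)/c)/c = (1 + 6*c)/c²)
(19*(-44))*I(1*q(-2) - 4) = (19*(-44))*((1 + 6*(1*7 - 4))/(1*7 - 4)²) = -836*(1 + 6*(7 - 4))/(7 - 4)² = -836*(1 + 6*3)/3² = -836*(1 + 18)/9 = -836*19/9 = -15884/9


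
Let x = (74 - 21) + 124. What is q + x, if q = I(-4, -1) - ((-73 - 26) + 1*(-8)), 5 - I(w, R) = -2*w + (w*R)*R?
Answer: 285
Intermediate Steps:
I(w, R) = 5 + 2*w - w*R² (I(w, R) = 5 - (-2*w + (w*R)*R) = 5 - (-2*w + (R*w)*R) = 5 - (-2*w + w*R²) = 5 + (2*w - w*R²) = 5 + 2*w - w*R²)
x = 177 (x = 53 + 124 = 177)
q = 108 (q = (5 + 2*(-4) - 1*(-4)*(-1)²) - ((-73 - 26) + 1*(-8)) = (5 - 8 - 1*(-4)*1) - (-99 - 8) = (5 - 8 + 4) - 1*(-107) = 1 + 107 = 108)
q + x = 108 + 177 = 285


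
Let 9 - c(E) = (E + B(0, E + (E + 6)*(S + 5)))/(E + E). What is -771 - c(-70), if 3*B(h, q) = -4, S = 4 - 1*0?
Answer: -163693/210 ≈ -779.49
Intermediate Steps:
S = 4 (S = 4 + 0 = 4)
B(h, q) = -4/3 (B(h, q) = (⅓)*(-4) = -4/3)
c(E) = 9 - (-4/3 + E)/(2*E) (c(E) = 9 - (E - 4/3)/(E + E) = 9 - (-4/3 + E)/(2*E))
-771 - c(-70) = -771 - (4 + 51*(-70))/(6*(-70)) = -771 - (-1)*(4 - 3570)/(6*70) = -771 - (-1)*(-3566)/(6*70) = -771 - 1*1783/210 = -771 - 1783/210 = -163693/210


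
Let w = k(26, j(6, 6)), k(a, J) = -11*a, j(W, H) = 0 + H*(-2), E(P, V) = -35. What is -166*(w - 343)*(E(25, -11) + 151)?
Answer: 12112024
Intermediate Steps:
j(W, H) = -2*H (j(W, H) = 0 - 2*H = -2*H)
w = -286 (w = -11*26 = -286)
-166*(w - 343)*(E(25, -11) + 151) = -166*(-286 - 343)*(-35 + 151) = -(-104414)*116 = -166*(-72964) = 12112024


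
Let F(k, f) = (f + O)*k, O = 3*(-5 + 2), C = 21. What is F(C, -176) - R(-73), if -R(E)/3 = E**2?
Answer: 12102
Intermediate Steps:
R(E) = -3*E**2
O = -9 (O = 3*(-3) = -9)
F(k, f) = k*(-9 + f) (F(k, f) = (f - 9)*k = (-9 + f)*k = k*(-9 + f))
F(C, -176) - R(-73) = 21*(-9 - 176) - (-3)*(-73)**2 = 21*(-185) - (-3)*5329 = -3885 - 1*(-15987) = -3885 + 15987 = 12102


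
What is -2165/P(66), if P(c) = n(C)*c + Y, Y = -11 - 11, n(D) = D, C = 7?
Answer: -433/88 ≈ -4.9205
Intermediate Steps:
Y = -22
P(c) = -22 + 7*c (P(c) = 7*c - 22 = -22 + 7*c)
-2165/P(66) = -2165/(-22 + 7*66) = -2165/(-22 + 462) = -2165/440 = -2165*1/440 = -433/88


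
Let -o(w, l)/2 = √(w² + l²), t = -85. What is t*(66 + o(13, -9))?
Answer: -5610 + 850*√10 ≈ -2922.1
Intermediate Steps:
o(w, l) = -2*√(l² + w²) (o(w, l) = -2*√(w² + l²) = -2*√(l² + w²))
t*(66 + o(13, -9)) = -85*(66 - 2*√((-9)² + 13²)) = -85*(66 - 2*√(81 + 169)) = -85*(66 - 10*√10) = -5610 + 850*√10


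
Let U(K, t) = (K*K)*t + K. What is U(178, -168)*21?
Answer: -111777414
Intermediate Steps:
U(K, t) = K + t*K² (U(K, t) = K²*t + K = t*K² + K = K + t*K²)
U(178, -168)*21 = (178*(1 + 178*(-168)))*21 = (178*(1 - 29904))*21 = (178*(-29903))*21 = -5322734*21 = -111777414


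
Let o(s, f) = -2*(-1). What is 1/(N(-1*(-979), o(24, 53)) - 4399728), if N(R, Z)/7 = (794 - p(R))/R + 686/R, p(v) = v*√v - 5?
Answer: -34850161383/153330860423095118 + 55447*√979/153330860423095118 ≈ -2.2728e-7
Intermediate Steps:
p(v) = -5 + v^(3/2) (p(v) = v^(3/2) - 5 = -5 + v^(3/2))
o(s, f) = 2
N(R, Z) = 4802/R + 7*(799 - R^(3/2))/R (N(R, Z) = 7*((794 - (-5 + R^(3/2)))/R + 686/R) = 7*((794 + (5 - R^(3/2)))/R + 686/R) = 7*((799 - R^(3/2))/R + 686/R) = 7*(686/R + (799 - R^(3/2))/R) = 4802/R + 7*(799 - R^(3/2))/R)
1/(N(-1*(-979), o(24, 53)) - 4399728) = 1/(7*(1485 - (-1*(-979))^(3/2))/((-1*(-979))) - 4399728) = 1/(7*(1485 - 979^(3/2))/979 - 4399728) = 1/(7*(1/979)*(1485 - 979*√979) - 4399728) = 1/((945/89 - 7*√979) - 4399728) = 1/(-391574847/89 - 7*√979)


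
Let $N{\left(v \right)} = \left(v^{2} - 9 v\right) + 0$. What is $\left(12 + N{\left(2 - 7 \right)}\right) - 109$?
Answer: $-27$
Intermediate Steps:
$N{\left(v \right)} = v^{2} - 9 v$
$\left(12 + N{\left(2 - 7 \right)}\right) - 109 = \left(12 + \left(2 - 7\right) \left(-9 + \left(2 - 7\right)\right)\right) - 109 = \left(12 - 5 \left(-9 - 5\right)\right) - 109 = \left(12 - -70\right) - 109 = \left(12 + 70\right) - 109 = 82 - 109 = -27$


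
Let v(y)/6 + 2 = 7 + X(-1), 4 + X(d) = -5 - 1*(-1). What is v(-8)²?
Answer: 324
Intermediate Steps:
X(d) = -8 (X(d) = -4 + (-5 - 1*(-1)) = -4 + (-5 + 1) = -4 - 4 = -8)
v(y) = -18 (v(y) = -12 + 6*(7 - 8) = -12 + 6*(-1) = -12 - 6 = -18)
v(-8)² = (-18)² = 324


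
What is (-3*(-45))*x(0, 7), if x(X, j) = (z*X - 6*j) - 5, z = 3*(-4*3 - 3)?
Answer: -6345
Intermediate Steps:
z = -45 (z = 3*(-12 - 3) = 3*(-15) = -45)
x(X, j) = -5 - 45*X - 6*j (x(X, j) = (-45*X - 6*j) - 5 = -5 - 45*X - 6*j)
(-3*(-45))*x(0, 7) = (-3*(-45))*(-5 - 45*0 - 6*7) = 135*(-5 + 0 - 42) = 135*(-47) = -6345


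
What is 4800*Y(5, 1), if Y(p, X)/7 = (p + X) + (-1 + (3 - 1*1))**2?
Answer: 235200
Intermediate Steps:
Y(p, X) = 7 + 7*X + 7*p (Y(p, X) = 7*((p + X) + (-1 + (3 - 1*1))**2) = 7*((X + p) + (-1 + (3 - 1))**2) = 7*((X + p) + (-1 + 2)**2) = 7*((X + p) + 1**2) = 7*((X + p) + 1) = 7*(1 + X + p) = 7 + 7*X + 7*p)
4800*Y(5, 1) = 4800*(7 + 7*1 + 7*5) = 4800*(7 + 7 + 35) = 4800*49 = 235200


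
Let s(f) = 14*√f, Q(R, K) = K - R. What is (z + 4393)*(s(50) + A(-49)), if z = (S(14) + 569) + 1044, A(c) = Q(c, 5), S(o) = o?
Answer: 325080 + 421400*√2 ≈ 9.2103e+5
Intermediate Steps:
A(c) = 5 - c
z = 1627 (z = (14 + 569) + 1044 = 583 + 1044 = 1627)
(z + 4393)*(s(50) + A(-49)) = (1627 + 4393)*(14*√50 + (5 - 1*(-49))) = 6020*(14*(5*√2) + (5 + 49)) = 6020*(70*√2 + 54) = 6020*(54 + 70*√2) = 325080 + 421400*√2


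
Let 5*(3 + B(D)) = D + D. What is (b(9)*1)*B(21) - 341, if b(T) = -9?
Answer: -1948/5 ≈ -389.60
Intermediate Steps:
B(D) = -3 + 2*D/5 (B(D) = -3 + (D + D)/5 = -3 + (2*D)/5 = -3 + 2*D/5)
(b(9)*1)*B(21) - 341 = (-9*1)*(-3 + (⅖)*21) - 341 = -9*(-3 + 42/5) - 341 = -9*27/5 - 341 = -243/5 - 341 = -1948/5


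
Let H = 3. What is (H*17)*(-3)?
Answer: -153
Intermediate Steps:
(H*17)*(-3) = (3*17)*(-3) = 51*(-3) = -153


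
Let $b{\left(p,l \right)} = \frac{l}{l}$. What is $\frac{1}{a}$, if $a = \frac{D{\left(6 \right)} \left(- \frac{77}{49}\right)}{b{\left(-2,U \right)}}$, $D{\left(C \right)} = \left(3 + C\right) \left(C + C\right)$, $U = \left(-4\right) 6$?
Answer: $- \frac{7}{1188} \approx -0.0058923$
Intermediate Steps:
$U = -24$
$b{\left(p,l \right)} = 1$
$D{\left(C \right)} = 2 C \left(3 + C\right)$ ($D{\left(C \right)} = \left(3 + C\right) 2 C = 2 C \left(3 + C\right)$)
$a = - \frac{1188}{7}$ ($a = \frac{2 \cdot 6 \left(3 + 6\right) \left(- \frac{77}{49}\right)}{1} = 2 \cdot 6 \cdot 9 \left(\left(-77\right) \frac{1}{49}\right) 1 = 108 \left(- \frac{11}{7}\right) 1 = \left(- \frac{1188}{7}\right) 1 = - \frac{1188}{7} \approx -169.71$)
$\frac{1}{a} = \frac{1}{- \frac{1188}{7}} = - \frac{7}{1188}$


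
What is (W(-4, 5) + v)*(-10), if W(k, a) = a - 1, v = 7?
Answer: -110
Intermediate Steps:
W(k, a) = -1 + a
(W(-4, 5) + v)*(-10) = ((-1 + 5) + 7)*(-10) = (4 + 7)*(-10) = 11*(-10) = -110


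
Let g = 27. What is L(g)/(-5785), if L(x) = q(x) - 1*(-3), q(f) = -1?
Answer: -2/5785 ≈ -0.00034572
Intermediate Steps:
L(x) = 2 (L(x) = -1 - 1*(-3) = -1 + 3 = 2)
L(g)/(-5785) = 2/(-5785) = 2*(-1/5785) = -2/5785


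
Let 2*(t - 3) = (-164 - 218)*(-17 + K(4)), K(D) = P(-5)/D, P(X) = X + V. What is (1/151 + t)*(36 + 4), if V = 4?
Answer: 19918450/151 ≈ 1.3191e+5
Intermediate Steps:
P(X) = 4 + X (P(X) = X + 4 = 4 + X)
K(D) = -1/D (K(D) = (4 - 5)/D = -1/D)
t = 13191/4 (t = 3 + ((-164 - 218)*(-17 - 1/4))/2 = 3 + (-382*(-17 - 1*¼))/2 = 3 + (-382*(-17 - ¼))/2 = 3 + (-382*(-69/4))/2 = 3 + (½)*(13179/2) = 3 + 13179/4 = 13191/4 ≈ 3297.8)
(1/151 + t)*(36 + 4) = (1/151 + 13191/4)*(36 + 4) = (1/151 + 13191/4)*40 = (1991845/604)*40 = 19918450/151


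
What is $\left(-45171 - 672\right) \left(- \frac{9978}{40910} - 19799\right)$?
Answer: $\frac{18566118579162}{20455} \approx 9.0766 \cdot 10^{8}$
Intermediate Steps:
$\left(-45171 - 672\right) \left(- \frac{9978}{40910} - 19799\right) = - 45843 \left(\left(-9978\right) \frac{1}{40910} - 19799\right) = - 45843 \left(- \frac{4989}{20455} - 19799\right) = \left(-45843\right) \left(- \frac{404993534}{20455}\right) = \frac{18566118579162}{20455}$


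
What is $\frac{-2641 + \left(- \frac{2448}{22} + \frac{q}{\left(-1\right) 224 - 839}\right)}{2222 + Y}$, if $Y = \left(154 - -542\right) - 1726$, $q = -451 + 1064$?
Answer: $- \frac{8047267}{3484514} \approx -2.3094$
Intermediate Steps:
$q = 613$
$Y = -1030$ ($Y = \left(154 + 542\right) - 1726 = 696 - 1726 = -1030$)
$\frac{-2641 + \left(- \frac{2448}{22} + \frac{q}{\left(-1\right) 224 - 839}\right)}{2222 + Y} = \frac{-2641 + \left(- \frac{2448}{22} + \frac{613}{\left(-1\right) 224 - 839}\right)}{2222 - 1030} = \frac{-2641 + \left(\left(-2448\right) \frac{1}{22} + \frac{613}{-224 - 839}\right)}{1192} = \left(-2641 - \left(\frac{1224}{11} - \frac{613}{-1063}\right)\right) \frac{1}{1192} = \left(-2641 + \left(- \frac{1224}{11} + 613 \left(- \frac{1}{1063}\right)\right)\right) \frac{1}{1192} = \left(-2641 - \frac{1307855}{11693}\right) \frac{1}{1192} = \left(- \frac{32189068}{11693}\right) \frac{1}{1192} = - \frac{8047267}{3484514}$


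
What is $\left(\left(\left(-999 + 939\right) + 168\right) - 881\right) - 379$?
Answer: $-1152$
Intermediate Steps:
$\left(\left(\left(-999 + 939\right) + 168\right) - 881\right) - 379 = \left(\left(-60 + 168\right) - 881\right) - 379 = \left(108 - 881\right) - 379 = -773 - 379 = -1152$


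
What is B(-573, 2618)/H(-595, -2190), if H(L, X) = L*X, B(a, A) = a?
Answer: -191/434350 ≈ -0.00043974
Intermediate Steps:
B(-573, 2618)/H(-595, -2190) = -573/((-595*(-2190))) = -573/1303050 = -573*1/1303050 = -191/434350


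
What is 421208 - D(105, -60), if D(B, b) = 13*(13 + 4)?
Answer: 420987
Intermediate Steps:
D(B, b) = 221 (D(B, b) = 13*17 = 221)
421208 - D(105, -60) = 421208 - 1*221 = 421208 - 221 = 420987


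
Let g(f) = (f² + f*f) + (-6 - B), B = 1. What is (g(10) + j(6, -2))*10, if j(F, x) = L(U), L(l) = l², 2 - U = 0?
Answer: 1970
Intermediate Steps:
U = 2 (U = 2 - 1*0 = 2 + 0 = 2)
j(F, x) = 4 (j(F, x) = 2² = 4)
g(f) = -7 + 2*f² (g(f) = (f² + f*f) + (-6 - 1*1) = (f² + f²) + (-6 - 1) = 2*f² - 7 = -7 + 2*f²)
(g(10) + j(6, -2))*10 = ((-7 + 2*10²) + 4)*10 = ((-7 + 2*100) + 4)*10 = ((-7 + 200) + 4)*10 = (193 + 4)*10 = 197*10 = 1970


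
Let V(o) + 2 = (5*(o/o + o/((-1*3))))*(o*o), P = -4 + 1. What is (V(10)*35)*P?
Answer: 122710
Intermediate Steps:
P = -3
V(o) = -2 + o**2*(5 - 5*o/3) (V(o) = -2 + (5*(o/o + o/((-1*3))))*(o*o) = -2 + (5*(1 + o/(-3)))*o**2 = -2 + (5*(1 + o*(-1/3)))*o**2 = -2 + (5*(1 - o/3))*o**2 = -2 + (5 - 5*o/3)*o**2 = -2 + o**2*(5 - 5*o/3))
(V(10)*35)*P = ((-2 + 5*10**2 - 5/3*10**3)*35)*(-3) = ((-2 + 5*100 - 5/3*1000)*35)*(-3) = ((-2 + 500 - 5000/3)*35)*(-3) = -3506/3*35*(-3) = -122710/3*(-3) = 122710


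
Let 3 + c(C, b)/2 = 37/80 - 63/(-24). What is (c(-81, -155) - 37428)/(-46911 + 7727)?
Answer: 1497113/1567360 ≈ 0.95518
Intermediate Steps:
c(C, b) = 7/40 (c(C, b) = -6 + 2*(37/80 - 63/(-24)) = -6 + 2*(37*(1/80) - 63*(-1/24)) = -6 + 2*(37/80 + 21/8) = -6 + 2*(247/80) = -6 + 247/40 = 7/40)
(c(-81, -155) - 37428)/(-46911 + 7727) = (7/40 - 37428)/(-46911 + 7727) = -1497113/40/(-39184) = -1497113/40*(-1/39184) = 1497113/1567360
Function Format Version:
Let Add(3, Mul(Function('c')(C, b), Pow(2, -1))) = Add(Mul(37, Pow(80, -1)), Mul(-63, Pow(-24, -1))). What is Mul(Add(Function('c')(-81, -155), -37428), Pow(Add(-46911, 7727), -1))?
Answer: Rational(1497113, 1567360) ≈ 0.95518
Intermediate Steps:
Function('c')(C, b) = Rational(7, 40) (Function('c')(C, b) = Add(-6, Mul(2, Add(Mul(37, Pow(80, -1)), Mul(-63, Pow(-24, -1))))) = Add(-6, Mul(2, Add(Mul(37, Rational(1, 80)), Mul(-63, Rational(-1, 24))))) = Add(-6, Mul(2, Add(Rational(37, 80), Rational(21, 8)))) = Add(-6, Mul(2, Rational(247, 80))) = Add(-6, Rational(247, 40)) = Rational(7, 40))
Mul(Add(Function('c')(-81, -155), -37428), Pow(Add(-46911, 7727), -1)) = Mul(Add(Rational(7, 40), -37428), Pow(Add(-46911, 7727), -1)) = Mul(Rational(-1497113, 40), Pow(-39184, -1)) = Mul(Rational(-1497113, 40), Rational(-1, 39184)) = Rational(1497113, 1567360)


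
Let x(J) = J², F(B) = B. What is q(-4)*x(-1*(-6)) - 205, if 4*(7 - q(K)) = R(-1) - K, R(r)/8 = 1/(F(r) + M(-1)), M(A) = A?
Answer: 47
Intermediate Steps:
R(r) = 8/(-1 + r) (R(r) = 8/(r - 1) = 8/(-1 + r))
q(K) = 8 + K/4 (q(K) = 7 - (8/(-1 - 1) - K)/4 = 7 - (8/(-2) - K)/4 = 7 - (8*(-½) - K)/4 = 7 - (-4 - K)/4 = 7 + (1 + K/4) = 8 + K/4)
q(-4)*x(-1*(-6)) - 205 = (8 + (¼)*(-4))*(-1*(-6))² - 205 = (8 - 1)*6² - 205 = 7*36 - 205 = 252 - 205 = 47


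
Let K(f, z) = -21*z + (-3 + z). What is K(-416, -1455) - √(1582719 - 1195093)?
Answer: 29097 - √387626 ≈ 28474.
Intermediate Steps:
K(f, z) = -3 - 20*z
K(-416, -1455) - √(1582719 - 1195093) = (-3 - 20*(-1455)) - √(1582719 - 1195093) = (-3 + 29100) - √387626 = 29097 - √387626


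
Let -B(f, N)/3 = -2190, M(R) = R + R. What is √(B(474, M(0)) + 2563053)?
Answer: √2569623 ≈ 1603.0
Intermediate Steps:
M(R) = 2*R
B(f, N) = 6570 (B(f, N) = -3*(-2190) = 6570)
√(B(474, M(0)) + 2563053) = √(6570 + 2563053) = √2569623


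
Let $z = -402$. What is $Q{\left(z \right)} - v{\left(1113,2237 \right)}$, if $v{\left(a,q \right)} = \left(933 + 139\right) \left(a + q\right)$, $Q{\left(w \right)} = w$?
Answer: $-3591602$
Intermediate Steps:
$v{\left(a,q \right)} = 1072 a + 1072 q$ ($v{\left(a,q \right)} = 1072 \left(a + q\right) = 1072 a + 1072 q$)
$Q{\left(z \right)} - v{\left(1113,2237 \right)} = -402 - \left(1072 \cdot 1113 + 1072 \cdot 2237\right) = -402 - \left(1193136 + 2398064\right) = -402 - 3591200 = -3591602$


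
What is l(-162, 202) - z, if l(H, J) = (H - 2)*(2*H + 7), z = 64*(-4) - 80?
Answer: 52324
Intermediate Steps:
z = -336 (z = -256 - 80 = -336)
l(H, J) = (-2 + H)*(7 + 2*H)
l(-162, 202) - z = (-14 + 2*(-162)² + 3*(-162)) - 1*(-336) = (-14 + 2*26244 - 486) + 336 = (-14 + 52488 - 486) + 336 = 51988 + 336 = 52324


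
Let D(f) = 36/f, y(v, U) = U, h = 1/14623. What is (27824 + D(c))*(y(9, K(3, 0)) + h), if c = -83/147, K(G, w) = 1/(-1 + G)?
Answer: 16848731250/1213709 ≈ 13882.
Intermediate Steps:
h = 1/14623 ≈ 6.8385e-5
c = -83/147 (c = -83*1/147 = -83/147 ≈ -0.56463)
(27824 + D(c))*(y(9, K(3, 0)) + h) = (27824 + 36/(-83/147))*(1/(-1 + 3) + 1/14623) = (27824 + 36*(-147/83))*(1/2 + 1/14623) = (27824 - 5292/83)*(1/2 + 1/14623) = (2304100/83)*(14625/29246) = 16848731250/1213709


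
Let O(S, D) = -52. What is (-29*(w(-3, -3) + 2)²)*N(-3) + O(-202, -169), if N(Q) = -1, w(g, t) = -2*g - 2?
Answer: 992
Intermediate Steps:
w(g, t) = -2 - 2*g
(-29*(w(-3, -3) + 2)²)*N(-3) + O(-202, -169) = -29*((-2 - 2*(-3)) + 2)²*(-1) - 52 = -29*((-2 + 6) + 2)²*(-1) - 52 = -29*(4 + 2)²*(-1) - 52 = -29*6²*(-1) - 52 = -29*36*(-1) - 52 = -1044*(-1) - 52 = 1044 - 52 = 992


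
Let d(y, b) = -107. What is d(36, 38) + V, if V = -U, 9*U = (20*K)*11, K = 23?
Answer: -6023/9 ≈ -669.22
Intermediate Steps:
U = 5060/9 (U = ((20*23)*11)/9 = (460*11)/9 = (⅑)*5060 = 5060/9 ≈ 562.22)
V = -5060/9 (V = -1*5060/9 = -5060/9 ≈ -562.22)
d(36, 38) + V = -107 - 5060/9 = -6023/9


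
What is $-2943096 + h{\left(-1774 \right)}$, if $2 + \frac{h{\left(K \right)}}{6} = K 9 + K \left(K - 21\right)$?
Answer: $16067076$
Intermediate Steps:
$h{\left(K \right)} = -12 + 54 K + 6 K \left(-21 + K\right)$ ($h{\left(K \right)} = -12 + 6 \left(K 9 + K \left(K - 21\right)\right) = -12 + 6 \left(9 K + K \left(-21 + K\right)\right) = -12 + \left(54 K + 6 K \left(-21 + K\right)\right) = -12 + 54 K + 6 K \left(-21 + K\right)$)
$-2943096 + h{\left(-1774 \right)} = -2943096 - \left(-127716 - 18882456\right) = -2943096 + \left(-12 + 127728 + 6 \cdot 3147076\right) = -2943096 + \left(-12 + 127728 + 18882456\right) = -2943096 + 19010172 = 16067076$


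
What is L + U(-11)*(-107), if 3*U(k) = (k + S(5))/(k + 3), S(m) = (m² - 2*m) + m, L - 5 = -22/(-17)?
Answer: 6313/136 ≈ 46.419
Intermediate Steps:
L = 107/17 (L = 5 - 22/(-17) = 5 - 22*(-1/17) = 5 + 22/17 = 107/17 ≈ 6.2941)
S(m) = m² - m
U(k) = (20 + k)/(3*(3 + k)) (U(k) = ((k + 5*(-1 + 5))/(k + 3))/3 = ((k + 5*4)/(3 + k))/3 = ((k + 20)/(3 + k))/3 = ((20 + k)/(3 + k))/3 = (20 + k)/(3*(3 + k)))
L + U(-11)*(-107) = 107/17 + ((20 - 11)/(3*(3 - 11)))*(-107) = 107/17 + ((⅓)*9/(-8))*(-107) = 107/17 + ((⅓)*(-⅛)*9)*(-107) = 107/17 - 3/8*(-107) = 107/17 + 321/8 = 6313/136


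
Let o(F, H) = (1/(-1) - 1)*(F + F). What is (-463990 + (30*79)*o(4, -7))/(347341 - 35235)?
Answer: -250955/156053 ≈ -1.6081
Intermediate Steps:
o(F, H) = -4*F (o(F, H) = (-1 - 1)*(2*F) = -4*F)
(-463990 + (30*79)*o(4, -7))/(347341 - 35235) = (-463990 + (30*79)*(-4*4))/(347341 - 35235) = (-463990 + 2370*(-16))/312106 = (-463990 - 37920)*(1/312106) = -501910*1/312106 = -250955/156053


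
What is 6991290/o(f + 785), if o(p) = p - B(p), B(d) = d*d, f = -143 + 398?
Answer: -699129/108056 ≈ -6.4701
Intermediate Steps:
f = 255
B(d) = d²
o(p) = p - p²
6991290/o(f + 785) = 6991290/(((255 + 785)*(1 - (255 + 785)))) = 6991290/((1040*(1 - 1*1040))) = 6991290/((1040*(1 - 1040))) = 6991290/((1040*(-1039))) = 6991290/(-1080560) = 6991290*(-1/1080560) = -699129/108056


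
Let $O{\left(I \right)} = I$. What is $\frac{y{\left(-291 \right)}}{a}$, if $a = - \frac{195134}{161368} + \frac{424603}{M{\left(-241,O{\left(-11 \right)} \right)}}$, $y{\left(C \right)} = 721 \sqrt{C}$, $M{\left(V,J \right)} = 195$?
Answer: $\frac{11343766980 i \sqrt{291}}{34239642887} \approx 5.6516 i$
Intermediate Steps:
$a = \frac{34239642887}{15733380}$ ($a = - \frac{195134}{161368} + \frac{424603}{195} = \left(-195134\right) \frac{1}{161368} + 424603 \cdot \frac{1}{195} = - \frac{97567}{80684} + \frac{424603}{195} = \frac{34239642887}{15733380} \approx 2176.2$)
$\frac{y{\left(-291 \right)}}{a} = \frac{721 \sqrt{-291}}{\frac{34239642887}{15733380}} = 721 i \sqrt{291} \cdot \frac{15733380}{34239642887} = \frac{11343766980 i \sqrt{291}}{34239642887}$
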